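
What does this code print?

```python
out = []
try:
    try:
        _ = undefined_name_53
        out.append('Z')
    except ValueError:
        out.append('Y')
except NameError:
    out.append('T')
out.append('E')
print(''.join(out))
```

Execution trace: 'T' (outer except NameError) → 'E' (after the try/except). Output: TE

Answer: TE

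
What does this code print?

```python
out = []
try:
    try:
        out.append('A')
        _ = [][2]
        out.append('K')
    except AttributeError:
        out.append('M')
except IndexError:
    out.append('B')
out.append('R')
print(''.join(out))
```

Execution trace: 'A' (try body) → 'B' (outer except IndexError) → 'R' (after the try/except). Output: ABR

Answer: ABR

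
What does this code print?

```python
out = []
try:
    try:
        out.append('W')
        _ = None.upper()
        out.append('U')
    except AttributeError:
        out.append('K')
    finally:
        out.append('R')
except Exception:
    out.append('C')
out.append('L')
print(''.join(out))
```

Execution trace: 'W' (inner try body) → 'K' (inner except AttributeError) → 'R' (inner finally) → 'L' (after the try/except). Output: WKRL

Answer: WKRL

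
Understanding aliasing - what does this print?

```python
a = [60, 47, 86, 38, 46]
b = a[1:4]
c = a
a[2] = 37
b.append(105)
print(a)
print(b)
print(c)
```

Key concept: slice vs alias.
Step by step:
`a = [60, 47, 86, 38, 46]` → a = [60, 47, 86, 38, 46]
`b = a[1:4]` → b = [47, 86, 38]
`c = a` → c = [60, 47, 86, 38, 46] (same object as a)
`a[2] = 37` → a = [60, 47, 37, 38, 46] (same object as c); c = [60, 47, 37, 38, 46] (same object as a)
`b.append(105)` → b = [47, 86, 38, 105]
`print(a)` → prints [60, 47, 37, 38, 46]
`print(b)` → prints [47, 86, 38, 105]
`print(c)` → prints [60, 47, 37, 38, 46]

Answer:
[60, 47, 37, 38, 46]
[47, 86, 38, 105]
[60, 47, 37, 38, 46]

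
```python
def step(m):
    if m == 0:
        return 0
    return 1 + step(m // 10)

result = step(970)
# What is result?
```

Count of digits of 970: 3

Answer: 3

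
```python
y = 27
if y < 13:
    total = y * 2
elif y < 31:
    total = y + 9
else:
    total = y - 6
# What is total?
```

Trace:
`y = 27` → y = 27
`if y < 13: ...` → y < 13 is False, y < 31 is True → total = 36
So total = 36

Answer: 36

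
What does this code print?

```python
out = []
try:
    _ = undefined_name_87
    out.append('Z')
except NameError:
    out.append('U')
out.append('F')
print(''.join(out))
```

Execution trace: 'U' (except NameError) → 'F' (after the try/except). Output: UF

Answer: UF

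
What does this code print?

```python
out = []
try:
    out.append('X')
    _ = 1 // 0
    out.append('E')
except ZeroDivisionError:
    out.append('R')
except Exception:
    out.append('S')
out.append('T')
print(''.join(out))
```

Execution trace: 'X' (try body) → 'R' (except ZeroDivisionError) → 'T' (after the try/except). Output: XRT

Answer: XRT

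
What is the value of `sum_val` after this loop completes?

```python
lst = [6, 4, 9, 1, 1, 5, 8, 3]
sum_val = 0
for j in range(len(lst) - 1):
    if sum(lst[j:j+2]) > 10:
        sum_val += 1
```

Count windows with sum > 10
`sum_val` takes the values: 0 → 1 → 2 → 3

Answer: 3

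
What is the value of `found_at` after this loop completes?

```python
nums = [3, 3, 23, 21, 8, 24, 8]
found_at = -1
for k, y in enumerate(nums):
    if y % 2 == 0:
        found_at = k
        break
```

First even number index in [3, 3, 23, 21, 8, 24, 8]
`found_at` takes the values: -1 → 4

Answer: 4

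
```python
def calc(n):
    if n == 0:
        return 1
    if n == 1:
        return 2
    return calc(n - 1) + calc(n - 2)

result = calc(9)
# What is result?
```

Build up from base cases: calc(0)=1, calc(1)=2, calc(2)=3, calc(3)=5, calc(4)=8, calc(5)=13, calc(6)=21, ..., calc(9)=89

Answer: 89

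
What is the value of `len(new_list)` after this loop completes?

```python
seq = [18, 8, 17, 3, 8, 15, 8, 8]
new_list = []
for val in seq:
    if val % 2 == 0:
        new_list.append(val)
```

Count even numbers in [18, 8, 17, 3, 8, 15, 8, 8]
`new_list` takes the values: [] → [18] → [18, 8] → [18, 8, 8] → [18, 8, 8, 8] → [18, 8, 8, 8, 8]
So `len(new_list)` = 5

Answer: 5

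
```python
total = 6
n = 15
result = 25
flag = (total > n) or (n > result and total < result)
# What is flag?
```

Trace:
`total = 6` → total = 6
`n = 15` → n = 15
`result = 25` → result = 25
`flag = (total > n) or (n > result and total < result)` → flag = False
So flag = False

Answer: False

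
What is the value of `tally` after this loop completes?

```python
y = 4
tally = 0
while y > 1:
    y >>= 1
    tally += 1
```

Count right shifts until 1
`tally` takes the values: 0 → 1 → 2

Answer: 2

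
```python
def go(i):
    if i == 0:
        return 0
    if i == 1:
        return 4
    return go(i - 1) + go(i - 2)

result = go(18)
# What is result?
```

Build up from base cases: go(0)=0, go(1)=4, go(2)=4, go(3)=8, go(4)=12, go(5)=20, go(6)=32, ..., go(18)=10336

Answer: 10336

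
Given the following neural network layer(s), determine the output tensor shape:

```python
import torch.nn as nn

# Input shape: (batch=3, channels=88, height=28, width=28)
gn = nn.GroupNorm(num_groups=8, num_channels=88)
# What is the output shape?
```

Input: (3, 88, 28, 28) -> Output: (3, 88, 28, 28)

Answer: (3, 88, 28, 28)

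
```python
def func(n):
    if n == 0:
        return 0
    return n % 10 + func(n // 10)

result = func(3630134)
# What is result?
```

Sum of digits of 3630134: 4 + 3 + 1 + 0 + 3 + 6 + 3 = 20

Answer: 20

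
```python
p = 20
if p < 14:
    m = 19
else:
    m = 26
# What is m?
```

Trace:
`p = 20` → p = 20
`if p < 14: ...` → p < 14 is False, take else branch → m = 26
So m = 26

Answer: 26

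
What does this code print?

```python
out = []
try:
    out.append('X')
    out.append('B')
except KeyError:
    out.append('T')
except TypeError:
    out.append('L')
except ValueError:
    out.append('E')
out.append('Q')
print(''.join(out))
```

Execution trace: 'X' (try body) → 'B' (try body, no exception) → 'Q' (after the try/except). Output: XBQ

Answer: XBQ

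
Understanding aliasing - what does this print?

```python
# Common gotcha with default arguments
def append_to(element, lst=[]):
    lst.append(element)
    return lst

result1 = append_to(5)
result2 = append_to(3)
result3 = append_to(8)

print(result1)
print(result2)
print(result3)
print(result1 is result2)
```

Key concept: mutable default argument gotcha.
Step by step:
`result1 = append_to(5)` → result1 = [5]
`result2 = append_to(3)` → result1 = [5, 3] (same object as result2); result2 = [5, 3] (same object as result1)
`result3 = append_to(8)` → result1 = [5, 3, 8] (same object as result2, result3); result2 = [5, 3, 8] (same object as result1, result3); result3 = [5, 3, 8] (same object as result1, result2)
`print(result1)` → prints [5, 3, 8]
`print(result2)` → prints [5, 3, 8]
`print(result3)` → prints [5, 3, 8]
`print(result1 is result2)` → prints True

Answer:
[5, 3, 8]
[5, 3, 8]
[5, 3, 8]
True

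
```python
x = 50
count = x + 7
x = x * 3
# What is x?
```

Trace:
`x = 50` → x = 50
`count = x + 7` → count = 57
`x = x * 3` → x = 150
So x = 150

Answer: 150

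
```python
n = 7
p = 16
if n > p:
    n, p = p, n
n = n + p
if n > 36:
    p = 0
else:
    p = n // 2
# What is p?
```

Trace:
`n = 7` → n = 7
`p = 16` → p = 16
`if n > p: ...` → n > p is False → no variable changes
`n = n + p` → n = 23
`if n > 36: ...` → n > 36 is False, take else branch → p = 11
So p = 11

Answer: 11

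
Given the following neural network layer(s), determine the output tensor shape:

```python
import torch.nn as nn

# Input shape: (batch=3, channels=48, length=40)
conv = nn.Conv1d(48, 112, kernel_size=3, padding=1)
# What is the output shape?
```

Input: (3, 48, 40) -> Output: (3, 112, 40)

Answer: (3, 112, 40)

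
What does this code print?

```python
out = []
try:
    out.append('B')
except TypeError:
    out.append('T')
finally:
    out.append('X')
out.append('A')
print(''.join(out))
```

Execution trace: 'B' (try body, no exception) → 'X' (finally) → 'A' (after the try/except). Output: BXA

Answer: BXA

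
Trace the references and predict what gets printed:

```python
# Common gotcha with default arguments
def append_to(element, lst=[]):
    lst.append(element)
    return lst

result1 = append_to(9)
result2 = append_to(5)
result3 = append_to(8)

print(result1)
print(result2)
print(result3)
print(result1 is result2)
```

Key concept: mutable default argument gotcha.
Step by step:
`result1 = append_to(9)` → result1 = [9]
`result2 = append_to(5)` → result1 = [9, 5] (same object as result2); result2 = [9, 5] (same object as result1)
`result3 = append_to(8)` → result1 = [9, 5, 8] (same object as result2, result3); result2 = [9, 5, 8] (same object as result1, result3); result3 = [9, 5, 8] (same object as result1, result2)
`print(result1)` → prints [9, 5, 8]
`print(result2)` → prints [9, 5, 8]
`print(result3)` → prints [9, 5, 8]
`print(result1 is result2)` → prints True

Answer:
[9, 5, 8]
[9, 5, 8]
[9, 5, 8]
True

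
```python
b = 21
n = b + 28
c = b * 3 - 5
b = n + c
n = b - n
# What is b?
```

Trace:
`b = 21` → b = 21
`n = b + 28` → n = 49
`c = b * 3 - 5` → c = 58
`b = n + c` → b = 107
`n = b - n` → n = 58
So b = 107

Answer: 107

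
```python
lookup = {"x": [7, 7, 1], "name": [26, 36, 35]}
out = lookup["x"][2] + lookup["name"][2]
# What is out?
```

Trace:
`lookup = {"x": [7, 7, 1], "name": [26, 36, 35]}` → lookup = {'x': [7, 7, 1], 'name': [26, 36, 35]}
`out = lookup["x"][2] + lookup["name"][2]` → out = 36
So out = 36

Answer: 36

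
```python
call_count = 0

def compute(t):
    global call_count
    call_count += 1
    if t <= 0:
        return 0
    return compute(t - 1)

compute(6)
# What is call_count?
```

Linear recursion stepping by 1: 7 calls from t=6 down to ≤0.

Answer: 7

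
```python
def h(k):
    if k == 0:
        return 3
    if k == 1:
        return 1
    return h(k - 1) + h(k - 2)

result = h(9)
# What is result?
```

Build up from base cases: h(0)=3, h(1)=1, h(2)=4, h(3)=5, h(4)=9, h(5)=14, h(6)=23, ..., h(9)=97

Answer: 97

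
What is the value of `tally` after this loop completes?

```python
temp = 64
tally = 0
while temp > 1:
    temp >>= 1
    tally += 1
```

Count right shifts until 1
`tally` takes the values: 0 → 1 → 2 → 3 → 4 → 5 → 6

Answer: 6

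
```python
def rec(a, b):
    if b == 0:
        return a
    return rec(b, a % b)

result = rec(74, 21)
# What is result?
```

rec(74, 21) -> rec(21, 11) -> rec(11, 10) -> rec(10, 1) -> rec(1, 0) -> 1

Answer: 1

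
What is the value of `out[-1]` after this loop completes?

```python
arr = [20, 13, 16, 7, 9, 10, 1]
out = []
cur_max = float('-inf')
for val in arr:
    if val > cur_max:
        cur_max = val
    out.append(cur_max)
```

Running max ends at 20
`out` takes the values: [] → [20] → [20, 20] → [20, 20, 20] → [20, 20, 20, 20] → [20, 20, 20, 20, 20] → [20, 20, 20, 20, 20, 20] → [20, 20, 20, 20, 20, 20, 20]
So `out[-1]` = 20

Answer: 20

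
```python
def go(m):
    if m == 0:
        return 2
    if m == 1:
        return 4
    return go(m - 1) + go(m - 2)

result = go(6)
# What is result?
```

Build up from base cases: go(0)=2, go(1)=4, go(2)=6, go(3)=10, go(4)=16, go(5)=26, go(6)=42

Answer: 42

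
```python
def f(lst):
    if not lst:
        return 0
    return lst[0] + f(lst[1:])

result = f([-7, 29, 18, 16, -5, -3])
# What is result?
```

(-7) + 29 + 18 + 16 + (-5) + (-3) + 0 = 48

Answer: 48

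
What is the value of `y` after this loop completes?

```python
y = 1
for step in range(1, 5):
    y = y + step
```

Start at 1, add 1 through 4
`y` takes the values: 1 → 2 → 4 → 7 → 11

Answer: 11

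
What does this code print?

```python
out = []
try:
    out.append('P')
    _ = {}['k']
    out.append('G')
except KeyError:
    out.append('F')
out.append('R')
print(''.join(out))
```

Execution trace: 'P' (try body) → 'F' (except KeyError) → 'R' (after the try/except). Output: PFR

Answer: PFR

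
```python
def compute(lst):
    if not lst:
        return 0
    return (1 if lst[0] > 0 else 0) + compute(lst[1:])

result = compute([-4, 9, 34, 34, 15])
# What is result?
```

Count of positive elements in [-4, 9, 34, 34, 15] = 4

Answer: 4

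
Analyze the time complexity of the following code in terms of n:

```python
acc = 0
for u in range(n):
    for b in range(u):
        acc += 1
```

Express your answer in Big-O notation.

Each loop level contributes: n × n. Multiplying the contributions gives O(n^2).

Answer: O(n^2)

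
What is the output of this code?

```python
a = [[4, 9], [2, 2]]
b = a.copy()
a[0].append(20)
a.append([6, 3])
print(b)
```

Key concept: shallow copy with nested lists.
Step by step:
`a = [[4, 9], [2, 2]]` → a = [[4, 9], [2, 2]]
`b = a.copy()` → b = [[4, 9], [2, 2]]
`a[0].append(20)` → a = [[4, 9, 20], [2, 2]]; b = [[4, 9, 20], [2, 2]]
`a.append([6, 3])` → a = [[4, 9, 20], [2, 2], [6, 3]]
`print(b)` → prints [[4, 9, 20], [2, 2]]

Answer: [[4, 9, 20], [2, 2]]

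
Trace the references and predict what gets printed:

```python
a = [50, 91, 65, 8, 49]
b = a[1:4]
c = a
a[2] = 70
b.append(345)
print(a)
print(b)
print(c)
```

Key concept: slice vs alias.
Step by step:
`a = [50, 91, 65, 8, 49]` → a = [50, 91, 65, 8, 49]
`b = a[1:4]` → b = [91, 65, 8]
`c = a` → c = [50, 91, 65, 8, 49] (same object as a)
`a[2] = 70` → a = [50, 91, 70, 8, 49] (same object as c); c = [50, 91, 70, 8, 49] (same object as a)
`b.append(345)` → b = [91, 65, 8, 345]
`print(a)` → prints [50, 91, 70, 8, 49]
`print(b)` → prints [91, 65, 8, 345]
`print(c)` → prints [50, 91, 70, 8, 49]

Answer:
[50, 91, 70, 8, 49]
[91, 65, 8, 345]
[50, 91, 70, 8, 49]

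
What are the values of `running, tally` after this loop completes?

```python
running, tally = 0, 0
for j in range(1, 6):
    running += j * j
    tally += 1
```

Sum of squares and count
`running, tally` takes the values: (0, 0) → (1, 0) → (1, 1) → (5, 1) → (5, 2) → (14, 2) → (14, 3) → (30, 3) → (30, 4) → (55, 4) → (55, 5)

Answer: 55, 5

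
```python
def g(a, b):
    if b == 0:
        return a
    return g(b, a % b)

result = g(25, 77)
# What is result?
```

g(25, 77) -> g(77, 25) -> g(25, 2) -> g(2, 1) -> g(1, 0) -> 1

Answer: 1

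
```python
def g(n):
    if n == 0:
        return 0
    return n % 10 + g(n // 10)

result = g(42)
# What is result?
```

Sum of digits of 42: 2 + 4 = 6

Answer: 6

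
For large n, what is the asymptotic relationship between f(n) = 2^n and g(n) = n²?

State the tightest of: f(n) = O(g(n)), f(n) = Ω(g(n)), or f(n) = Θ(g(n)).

2^n vs n²: f(n) = Ω(g(n)) but not O(g(n)) — 2^n grows strictly faster than n².

Answer: f(n) = Ω(g(n)) but not O(g(n)) — 2^n grows strictly faster than n².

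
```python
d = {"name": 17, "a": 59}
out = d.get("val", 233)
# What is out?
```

Trace:
`d = {"name": 17, "a": 59}` → d = {'name': 17, 'a': 59}
`out = d.get("val", 233)` → out = 233
So out = 233

Answer: 233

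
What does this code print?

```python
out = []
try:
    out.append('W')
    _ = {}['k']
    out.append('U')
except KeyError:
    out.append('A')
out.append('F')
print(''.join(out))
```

Execution trace: 'W' (try body) → 'A' (except KeyError) → 'F' (after the try/except). Output: WAF

Answer: WAF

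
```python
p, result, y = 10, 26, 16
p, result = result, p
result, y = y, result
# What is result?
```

Trace:
`p, result, y = 10, 26, 16` → p = 10; result = 26; y = 16
`p, result = result, p` → p = 26; result = 10
`result, y = y, result` → result = 16; y = 10
So result = 16

Answer: 16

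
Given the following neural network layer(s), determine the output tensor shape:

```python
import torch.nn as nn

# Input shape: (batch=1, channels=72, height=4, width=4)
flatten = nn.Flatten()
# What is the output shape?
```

Input: (1, 72, 4, 4) -> Output: (1, 1152)

Answer: (1, 1152)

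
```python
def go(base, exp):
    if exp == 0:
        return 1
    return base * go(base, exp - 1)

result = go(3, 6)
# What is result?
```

go(3, 6) = 3 * 3 * 3 * 3 * 3 * 3 = 729

Answer: 729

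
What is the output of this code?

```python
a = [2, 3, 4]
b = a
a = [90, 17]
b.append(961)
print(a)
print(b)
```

Key concept: rebinding vs mutation: a is rebound to a new list, b still points at the original.
Step by step:
`a = [2, 3, 4]` → a = [2, 3, 4]
`b = a` → b = [2, 3, 4] (same object as a)
`a = [90, 17]` → a = [90, 17]
`b.append(961)` → b = [2, 3, 4, 961]
`print(a)` → prints [90, 17]
`print(b)` → prints [2, 3, 4, 961]

Answer:
[90, 17]
[2, 3, 4, 961]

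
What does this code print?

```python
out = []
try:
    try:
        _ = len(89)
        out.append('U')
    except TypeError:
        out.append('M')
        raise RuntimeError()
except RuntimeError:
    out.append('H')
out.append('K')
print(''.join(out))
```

Execution trace: 'M' (inner except TypeError) → 'H' (outer except RuntimeError) → 'K' (after the try/except). Output: MHK

Answer: MHK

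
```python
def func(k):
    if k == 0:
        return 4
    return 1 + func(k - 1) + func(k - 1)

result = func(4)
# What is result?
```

func(k) = 1 + 2·func(k-1), func(0)=4. Closed form: (4+1)·2^4 - 1 = 79.

Answer: 79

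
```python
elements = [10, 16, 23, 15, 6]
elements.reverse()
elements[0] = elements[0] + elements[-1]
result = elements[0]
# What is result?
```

Trace:
`elements = [10, 16, 23, 15, 6]` → elements = [10, 16, 23, 15, 6]
`elements.reverse()` → elements = [6, 15, 23, 16, 10]
`elements[0] = elements[0] + elements[-1]` → elements = [16, 15, 23, 16, 10]
`result = elements[0]` → result = 16
So result = 16

Answer: 16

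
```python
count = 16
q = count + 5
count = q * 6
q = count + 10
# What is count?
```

Trace:
`count = 16` → count = 16
`q = count + 5` → q = 21
`count = q * 6` → count = 126
`q = count + 10` → q = 136
So count = 126

Answer: 126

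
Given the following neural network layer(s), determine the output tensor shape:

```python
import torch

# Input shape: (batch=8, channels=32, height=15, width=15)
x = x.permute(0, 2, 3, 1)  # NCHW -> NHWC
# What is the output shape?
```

Input: (8, 32, 15, 15) -> Output: (8, 15, 15, 32)

Answer: (8, 15, 15, 32)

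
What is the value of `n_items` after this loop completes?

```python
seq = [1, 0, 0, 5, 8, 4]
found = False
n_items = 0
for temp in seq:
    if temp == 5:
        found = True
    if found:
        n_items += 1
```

Count elements after first 5 in [1, 0, 0, 5, 8, 4]
`n_items` takes the values: 0 → 1 → 2 → 3

Answer: 3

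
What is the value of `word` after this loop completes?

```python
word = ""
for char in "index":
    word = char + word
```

Reverse 'index'
`word` takes the values: "" → "i" → "ni" → "dni" → "edni" → "xedni"

Answer: "xedni"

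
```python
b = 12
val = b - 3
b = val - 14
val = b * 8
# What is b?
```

Trace:
`b = 12` → b = 12
`val = b - 3` → val = 9
`b = val - 14` → b = -5
`val = b * 8` → val = -40
So b = -5

Answer: -5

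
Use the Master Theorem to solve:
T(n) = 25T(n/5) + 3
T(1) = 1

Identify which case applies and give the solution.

a=25, b=5, f(n)=3. log_5(25) = 2. Since c=0 < 2, Case 1 applies: T(n) = Θ(n^log_b(a)) = O(n^2).

Answer: O(n^2) - Case 1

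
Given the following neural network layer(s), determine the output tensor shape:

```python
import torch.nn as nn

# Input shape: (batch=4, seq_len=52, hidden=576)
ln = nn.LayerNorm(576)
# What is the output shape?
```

Input: (4, 52, 576) -> Output: (4, 52, 576)

Answer: (4, 52, 576)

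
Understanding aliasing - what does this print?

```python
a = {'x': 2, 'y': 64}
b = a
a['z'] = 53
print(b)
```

Key concept: dict aliasing.
Step by step:
`a = {'x': 2, 'y': 64}` → a = {'x': 2, 'y': 64}
`b = a` → b = {'x': 2, 'y': 64} (same object as a)
`a['z'] = 53` → a = {'x': 2, 'y': 64, 'z': 53} (same object as b); b = {'x': 2, 'y': 64, 'z': 53} (same object as a)
`print(b)` → prints {'x': 2, 'y': 64, 'z': 53}

Answer: {'x': 2, 'y': 64, 'z': 53}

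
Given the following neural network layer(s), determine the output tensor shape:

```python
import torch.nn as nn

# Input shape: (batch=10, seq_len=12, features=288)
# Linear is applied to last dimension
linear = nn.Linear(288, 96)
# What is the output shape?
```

Input: (10, 12, 288) -> Output: (10, 12, 96)

Answer: (10, 12, 96)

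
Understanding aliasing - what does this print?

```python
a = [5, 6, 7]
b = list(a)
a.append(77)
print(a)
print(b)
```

Key concept: list() constructor creates copy.
Step by step:
`a = [5, 6, 7]` → a = [5, 6, 7]
`b = list(a)` → b = [5, 6, 7]
`a.append(77)` → a = [5, 6, 7, 77]
`print(a)` → prints [5, 6, 7, 77]
`print(b)` → prints [5, 6, 7]

Answer:
[5, 6, 7, 77]
[5, 6, 7]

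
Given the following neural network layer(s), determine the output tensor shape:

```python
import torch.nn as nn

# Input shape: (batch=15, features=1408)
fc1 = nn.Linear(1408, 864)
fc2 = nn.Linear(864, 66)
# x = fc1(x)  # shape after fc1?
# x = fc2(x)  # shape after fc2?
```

Input: (15, 1408) -> after fc1: (15, 864) -> Output: (15, 66)

Answer: (15, 66)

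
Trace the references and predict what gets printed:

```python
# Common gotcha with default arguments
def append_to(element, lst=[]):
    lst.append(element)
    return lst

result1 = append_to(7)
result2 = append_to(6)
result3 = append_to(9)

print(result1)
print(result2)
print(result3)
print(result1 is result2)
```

Key concept: mutable default argument gotcha.
Step by step:
`result1 = append_to(7)` → result1 = [7]
`result2 = append_to(6)` → result1 = [7, 6] (same object as result2); result2 = [7, 6] (same object as result1)
`result3 = append_to(9)` → result1 = [7, 6, 9] (same object as result2, result3); result2 = [7, 6, 9] (same object as result1, result3); result3 = [7, 6, 9] (same object as result1, result2)
`print(result1)` → prints [7, 6, 9]
`print(result2)` → prints [7, 6, 9]
`print(result3)` → prints [7, 6, 9]
`print(result1 is result2)` → prints True

Answer:
[7, 6, 9]
[7, 6, 9]
[7, 6, 9]
True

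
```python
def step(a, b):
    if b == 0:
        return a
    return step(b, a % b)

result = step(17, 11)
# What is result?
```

step(17, 11) -> step(11, 6) -> step(6, 5) -> step(5, 1) -> step(1, 0) -> 1

Answer: 1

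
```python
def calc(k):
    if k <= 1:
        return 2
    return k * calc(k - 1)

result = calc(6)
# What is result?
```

calc(6) = 6 * 5 * 4 * 3 * 2 * 2 = 1440

Answer: 1440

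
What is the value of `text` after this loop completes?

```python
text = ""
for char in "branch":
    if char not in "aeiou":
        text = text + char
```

Remove vowels from 'branch'
`text` takes the values: "" → "b" → "br" → "brn" → "brnc" → "brnch"

Answer: "brnch"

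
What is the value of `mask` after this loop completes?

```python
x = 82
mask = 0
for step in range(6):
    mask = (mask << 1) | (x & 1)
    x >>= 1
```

Reverse lowest 6 bits of 82
`mask` takes the values: 0 → 1 → 2 → 4 → 9 → 18

Answer: 18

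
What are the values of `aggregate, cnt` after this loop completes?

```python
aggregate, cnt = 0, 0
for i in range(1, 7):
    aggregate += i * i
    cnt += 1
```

Sum of squares and count
`aggregate, cnt` takes the values: (0, 0) → (1, 0) → (1, 1) → (5, 1) → (5, 2) → (14, 2) → (14, 3) → (30, 3) → (30, 4) → (55, 4) → (55, 5) → (91, 5) → (91, 6)

Answer: 91, 6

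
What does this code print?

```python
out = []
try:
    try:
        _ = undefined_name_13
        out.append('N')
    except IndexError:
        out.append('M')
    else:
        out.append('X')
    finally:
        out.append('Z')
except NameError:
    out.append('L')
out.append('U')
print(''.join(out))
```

Execution trace: 'Z' (finally) → 'L' (outer except NameError) → 'U' (after the try/except). Output: ZLU

Answer: ZLU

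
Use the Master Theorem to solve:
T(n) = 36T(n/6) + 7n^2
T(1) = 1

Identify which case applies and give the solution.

a=36, b=6, f(n)=7n^2. log_6(36) = 2. Since c=2 = 2, Case 2 applies: T(n) = Θ(n^log_b(a) · log n) = O(n^2 log n).

Answer: O(n^2 log n) - Case 2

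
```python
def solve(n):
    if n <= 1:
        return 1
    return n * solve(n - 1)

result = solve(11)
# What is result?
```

solve(11) = 11 * 10 * 9 * 8 * 7 * 6 * 5 * 4 * 3 * 2 * 1 = 39916800

Answer: 39916800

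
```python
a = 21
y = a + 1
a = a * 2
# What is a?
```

Trace:
`a = 21` → a = 21
`y = a + 1` → y = 22
`a = a * 2` → a = 42
So a = 42

Answer: 42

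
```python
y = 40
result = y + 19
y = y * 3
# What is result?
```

Trace:
`y = 40` → y = 40
`result = y + 19` → result = 59
`y = y * 3` → y = 120
So result = 59

Answer: 59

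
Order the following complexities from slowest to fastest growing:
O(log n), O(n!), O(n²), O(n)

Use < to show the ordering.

Ordered by growth rate: O(log n) < O(n) < O(n²) < O(n!)

Answer: O(log n) < O(n) < O(n²) < O(n!)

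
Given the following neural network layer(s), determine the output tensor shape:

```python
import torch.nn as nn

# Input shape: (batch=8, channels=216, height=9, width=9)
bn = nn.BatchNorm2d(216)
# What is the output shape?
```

Input: (8, 216, 9, 9) -> Output: (8, 216, 9, 9)

Answer: (8, 216, 9, 9)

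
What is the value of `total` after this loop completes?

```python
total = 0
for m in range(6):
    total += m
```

Sum of 0 to 5 = 15
`total` takes the values: 0 → 1 → 3 → 6 → 10 → 15

Answer: 15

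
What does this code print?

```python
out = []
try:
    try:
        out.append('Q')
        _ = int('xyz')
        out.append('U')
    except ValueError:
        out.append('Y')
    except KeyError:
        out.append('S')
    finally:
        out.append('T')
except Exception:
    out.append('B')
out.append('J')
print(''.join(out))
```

Execution trace: 'Q' (inner try body) → 'Y' (inner except ValueError) → 'T' (inner finally) → 'J' (after the try/except). Output: QYTJ

Answer: QYTJ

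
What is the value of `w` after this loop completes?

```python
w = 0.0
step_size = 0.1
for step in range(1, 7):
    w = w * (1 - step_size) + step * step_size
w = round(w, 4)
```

Moving average with lr=0.1
`w` takes the values: 0.0 → 0.1 → 0.29 → 0.561 → 0.9049 → 1.31441 → 1.782969 → 1.783

Answer: 1.783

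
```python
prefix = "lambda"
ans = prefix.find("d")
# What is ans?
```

Trace:
`prefix = "lambda"` → prefix = 'lambda'
`ans = prefix.find("d")` → ans = 4
So ans = 4

Answer: 4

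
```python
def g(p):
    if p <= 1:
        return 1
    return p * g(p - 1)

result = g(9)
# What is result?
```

g(9) = 9 * 8 * 7 * 6 * 5 * 4 * 3 * 2 * 1 = 362880

Answer: 362880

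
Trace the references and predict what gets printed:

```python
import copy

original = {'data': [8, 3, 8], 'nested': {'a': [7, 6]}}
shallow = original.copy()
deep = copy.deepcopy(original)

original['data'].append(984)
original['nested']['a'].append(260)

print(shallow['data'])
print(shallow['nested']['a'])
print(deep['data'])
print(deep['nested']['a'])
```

Key concept: comparing shallow vs deep copy.
Step by step:
`original = {'data': [8, 3, 8], 'nested': {'a': [7, 6]}}` → original = {'data': [8, 3, 8], 'nested': {'a': [7, 6]}}
`shallow = original.copy()` → shallow = {'data': [8, 3, 8], 'nested': {'a': [7, 6]}}
`deep = copy.deepcopy(original)` → deep = {'data': [8, 3, 8], 'nested': {'a': [7, 6]}}
`original['data'].append(984)` → original = {'data': [8, 3, 8, 984], 'nested': {'a': [7, 6]}}; shallow = {'data': [8, 3, 8, 984], 'nested': {'a': [7, 6]}}
`original['nested']['a'].append(260)` → original = {'data': [8, 3, 8, 984], 'nested': {'a': [7, 6, 260]}}; shallow = {'data': [8, 3, 8, 984], 'nested': {'a': [7, 6, 260]}}
`print(shallow['data'])` → prints [8, 3, 8, 984]
`print(shallow['nested']['a'])` → prints [7, 6, 260]
`print(deep['data'])` → prints [8, 3, 8]
`print(deep['nested']['a'])` → prints [7, 6]

Answer:
[8, 3, 8, 984]
[7, 6, 260]
[8, 3, 8]
[7, 6]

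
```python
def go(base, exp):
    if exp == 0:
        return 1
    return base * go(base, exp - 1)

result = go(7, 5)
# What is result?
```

go(7, 5) = 7 * 7 * 7 * 7 * 7 = 16807

Answer: 16807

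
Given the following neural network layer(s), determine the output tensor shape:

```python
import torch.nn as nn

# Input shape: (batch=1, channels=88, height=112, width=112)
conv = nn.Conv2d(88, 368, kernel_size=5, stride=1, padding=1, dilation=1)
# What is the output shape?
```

Input: (1, 88, 112, 112) -> Output: (1, 368, 110, 110)

Answer: (1, 368, 110, 110)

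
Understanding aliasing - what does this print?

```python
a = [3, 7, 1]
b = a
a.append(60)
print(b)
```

Key concept: basic list aliasing.
Step by step:
`a = [3, 7, 1]` → a = [3, 7, 1]
`b = a` → b = [3, 7, 1] (same object as a)
`a.append(60)` → a = [3, 7, 1, 60] (same object as b); b = [3, 7, 1, 60] (same object as a)
`print(b)` → prints [3, 7, 1, 60]

Answer: [3, 7, 1, 60]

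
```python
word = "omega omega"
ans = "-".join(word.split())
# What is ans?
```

Trace:
`word = "omega omega"` → word = 'omega omega'
`ans = "-".join(word.split())` → ans = 'omega-omega'
So ans = 'omega-omega'

Answer: 'omega-omega'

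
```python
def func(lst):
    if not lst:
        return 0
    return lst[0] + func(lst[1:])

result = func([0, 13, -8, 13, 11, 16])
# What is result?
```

0 + 13 + (-8) + 13 + 11 + 16 + 0 = 45

Answer: 45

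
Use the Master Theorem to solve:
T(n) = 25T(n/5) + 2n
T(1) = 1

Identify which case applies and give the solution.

a=25, b=5, f(n)=2n. log_5(25) = 2. Since c=1 < 2, Case 1 applies: T(n) = Θ(n^log_b(a)) = O(n^2).

Answer: O(n^2) - Case 1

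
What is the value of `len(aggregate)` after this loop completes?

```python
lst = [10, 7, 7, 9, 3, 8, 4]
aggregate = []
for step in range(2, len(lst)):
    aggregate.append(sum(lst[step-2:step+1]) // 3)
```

Number of 3-element averages
`aggregate` takes the values: [] → [8] → [8, 7] → [8, 7, 6] → [8, 7, 6, 6] → [8, 7, 6, 6, 5]
So `len(aggregate)` = 5

Answer: 5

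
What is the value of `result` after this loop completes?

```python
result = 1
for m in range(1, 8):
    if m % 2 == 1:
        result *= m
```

Product of odd numbers 1 to 7
`result` takes the values: 1 → 3 → 15 → 105

Answer: 105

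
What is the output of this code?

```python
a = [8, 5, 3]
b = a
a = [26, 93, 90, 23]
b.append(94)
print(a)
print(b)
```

Key concept: rebinding vs mutation: a is rebound to a new list, b still points at the original.
Step by step:
`a = [8, 5, 3]` → a = [8, 5, 3]
`b = a` → b = [8, 5, 3] (same object as a)
`a = [26, 93, 90, 23]` → a = [26, 93, 90, 23]
`b.append(94)` → b = [8, 5, 3, 94]
`print(a)` → prints [26, 93, 90, 23]
`print(b)` → prints [8, 5, 3, 94]

Answer:
[26, 93, 90, 23]
[8, 5, 3, 94]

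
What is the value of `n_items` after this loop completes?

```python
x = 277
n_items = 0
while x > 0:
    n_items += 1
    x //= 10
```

Count digits by repeated division by 10
`n_items` takes the values: 0 → 1 → 2 → 3

Answer: 3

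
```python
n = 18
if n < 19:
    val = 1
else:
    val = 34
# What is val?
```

Trace:
`n = 18` → n = 18
`if n < 19: ...` → n < 19 is True → val = 1
So val = 1

Answer: 1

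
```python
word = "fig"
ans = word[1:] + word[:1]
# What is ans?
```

Trace:
`word = "fig"` → word = 'fig'
`ans = word[1:] + word[:1]` → ans = 'igf'
So ans = 'igf'

Answer: 'igf'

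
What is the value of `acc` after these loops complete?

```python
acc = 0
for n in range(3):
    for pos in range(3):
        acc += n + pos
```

Sum of all n+pos for n,pos in 3x3
`acc` takes the values: 0 → 1 → 3 → 4 → 6 → 9 → 11 → 14 → 18

Answer: 18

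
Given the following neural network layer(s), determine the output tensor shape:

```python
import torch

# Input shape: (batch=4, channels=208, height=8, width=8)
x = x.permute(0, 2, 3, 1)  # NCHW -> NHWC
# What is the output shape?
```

Input: (4, 208, 8, 8) -> Output: (4, 8, 8, 208)

Answer: (4, 8, 8, 208)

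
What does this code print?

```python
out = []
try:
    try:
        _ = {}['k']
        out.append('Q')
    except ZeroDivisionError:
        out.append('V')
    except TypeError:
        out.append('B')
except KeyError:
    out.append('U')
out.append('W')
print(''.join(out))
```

Execution trace: 'U' (outer except KeyError) → 'W' (after the try/except). Output: UW

Answer: UW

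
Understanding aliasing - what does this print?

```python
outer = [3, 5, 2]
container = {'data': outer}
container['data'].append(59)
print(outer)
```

Key concept: dict holds reference to list.
Step by step:
`outer = [3, 5, 2]` → outer = [3, 5, 2]
`container = {'data': outer}` → container = {'data': [3, 5, 2]}
`container['data'].append(59)` → outer = [3, 5, 2, 59]; container = {'data': [3, 5, 2, 59]}
`print(outer)` → prints [3, 5, 2, 59]

Answer: [3, 5, 2, 59]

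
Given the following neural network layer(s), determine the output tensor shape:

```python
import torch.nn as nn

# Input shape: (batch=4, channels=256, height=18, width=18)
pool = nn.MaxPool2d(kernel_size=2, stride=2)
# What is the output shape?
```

Input: (4, 256, 18, 18) -> Output: (4, 256, 9, 9)

Answer: (4, 256, 9, 9)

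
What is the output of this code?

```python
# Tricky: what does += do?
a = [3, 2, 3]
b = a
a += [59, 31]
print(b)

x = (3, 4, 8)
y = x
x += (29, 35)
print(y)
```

Key concept: += behavior differs for mutable vs immutable.
Step by step:
`a = [3, 2, 3]` → a = [3, 2, 3]
`b = a` → b = [3, 2, 3] (same object as a)
`a += [59, 31]` → a = [3, 2, 3, 59, 31] (same object as b); b = [3, 2, 3, 59, 31] (same object as a)
`print(b)` → prints [3, 2, 3, 59, 31]
`x = (3, 4, 8)` → x = (3, 4, 8)
`y = x` → y = (3, 4, 8)
`x += (29, 35)` → x = (3, 4, 8, 29, 35)
`print(y)` → prints (3, 4, 8)

Answer:
[3, 2, 3, 59, 31]
(3, 4, 8)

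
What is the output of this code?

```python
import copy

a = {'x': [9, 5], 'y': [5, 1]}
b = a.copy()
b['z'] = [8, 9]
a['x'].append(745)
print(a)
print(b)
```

Key concept: shallow copy of dict with mutable values.
Step by step:
`a = {'x': [9, 5], 'y': [5, 1]}` → a = {'x': [9, 5], 'y': [5, 1]}
`b = a.copy()` → b = {'x': [9, 5], 'y': [5, 1]}
`b['z'] = [8, 9]` → b = {'x': [9, 5], 'y': [5, 1], 'z': [8, 9]}
`a['x'].append(745)` → a = {'x': [9, 5, 745], 'y': [5, 1]}; b = {'x': [9, 5, 745], 'y': [5, 1], 'z': [8, 9]}
`print(a)` → prints {'x': [9, 5, 745], 'y': [5, 1]}
`print(b)` → prints {'x': [9, 5, 745], 'y': [5, 1], 'z': [8, 9]}

Answer:
{'x': [9, 5, 745], 'y': [5, 1]}
{'x': [9, 5, 745], 'y': [5, 1], 'z': [8, 9]}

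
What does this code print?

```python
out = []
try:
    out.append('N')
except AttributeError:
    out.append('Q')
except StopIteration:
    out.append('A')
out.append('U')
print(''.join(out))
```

Execution trace: 'N' (try body, no exception) → 'U' (after the try/except). Output: NU

Answer: NU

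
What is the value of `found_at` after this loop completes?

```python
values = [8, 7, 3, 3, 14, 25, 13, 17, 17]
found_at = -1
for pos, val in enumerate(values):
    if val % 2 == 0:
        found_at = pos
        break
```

First even number index in [8, 7, 3, 3, 14, 25, 13, 17, 17]
`found_at` takes the values: -1 → 0

Answer: 0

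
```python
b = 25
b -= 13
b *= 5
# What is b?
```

Trace:
`b = 25` → b = 25
`b -= 13` → b = 12
`b *= 5` → b = 60
So b = 60

Answer: 60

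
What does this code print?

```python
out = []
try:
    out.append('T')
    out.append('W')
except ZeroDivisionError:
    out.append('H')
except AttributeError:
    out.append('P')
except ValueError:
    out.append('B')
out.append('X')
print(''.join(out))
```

Execution trace: 'T' (try body) → 'W' (try body, no exception) → 'X' (after the try/except). Output: TWX

Answer: TWX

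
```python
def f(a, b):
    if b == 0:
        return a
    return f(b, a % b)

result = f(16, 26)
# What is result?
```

f(16, 26) -> f(26, 16) -> f(16, 10) -> f(10, 6) -> f(6, 4) -> f(4, 2) -> f(2, 0) -> 2

Answer: 2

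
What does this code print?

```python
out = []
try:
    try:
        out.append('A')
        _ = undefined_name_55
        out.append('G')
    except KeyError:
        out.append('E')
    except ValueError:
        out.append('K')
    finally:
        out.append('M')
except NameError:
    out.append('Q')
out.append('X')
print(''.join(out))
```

Execution trace: 'A' (inner try body) → 'M' (inner finally) → 'Q' (outer except NameError) → 'X' (after the try/except). Output: AMQX

Answer: AMQX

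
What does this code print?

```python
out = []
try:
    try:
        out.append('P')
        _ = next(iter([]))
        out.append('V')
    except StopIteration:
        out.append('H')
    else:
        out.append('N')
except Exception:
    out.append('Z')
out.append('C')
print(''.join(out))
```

Execution trace: 'P' (inner try body) → 'H' (inner except StopIteration) → 'C' (after the try/except). Output: PHC

Answer: PHC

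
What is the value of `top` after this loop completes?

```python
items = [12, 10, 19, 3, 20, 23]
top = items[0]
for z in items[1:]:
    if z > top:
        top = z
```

Maximum of [12, 10, 19, 3, 20, 23]
`top` takes the values: 12 → 19 → 20 → 23

Answer: 23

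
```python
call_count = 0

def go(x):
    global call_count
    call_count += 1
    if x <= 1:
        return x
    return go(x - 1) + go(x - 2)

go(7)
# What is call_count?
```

Calls(x) = 1 + Calls(x-1) + Calls(x-2); Calls(0)=Calls(1)=1. For x=7 this gives 41.

Answer: 41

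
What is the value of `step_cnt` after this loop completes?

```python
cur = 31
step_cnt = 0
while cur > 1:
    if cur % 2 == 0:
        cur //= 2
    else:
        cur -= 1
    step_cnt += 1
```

Steps to reduce 31 to 1
`step_cnt` takes the values: 0 → 1 → 2 → 3 → 4 → 5 → 6 → 7 → 8

Answer: 8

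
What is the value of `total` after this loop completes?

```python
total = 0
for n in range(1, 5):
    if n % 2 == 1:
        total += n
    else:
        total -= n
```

Add odd, subtract even
`total` takes the values: 0 → 1 → -1 → 2 → -2

Answer: -2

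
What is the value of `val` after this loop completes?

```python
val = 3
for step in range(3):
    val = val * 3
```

Multiply by 3, 3 times: 3 * 3^3 = 81
`val` takes the values: 3 → 9 → 27 → 81

Answer: 81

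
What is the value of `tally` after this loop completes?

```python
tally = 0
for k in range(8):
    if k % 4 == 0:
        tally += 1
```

Count numbers divisible by 4 in range(8)
`tally` takes the values: 0 → 1 → 2

Answer: 2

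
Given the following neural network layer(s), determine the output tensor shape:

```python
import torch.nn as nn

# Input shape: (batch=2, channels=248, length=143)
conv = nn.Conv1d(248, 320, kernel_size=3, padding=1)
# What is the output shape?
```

Input: (2, 248, 143) -> Output: (2, 320, 143)

Answer: (2, 320, 143)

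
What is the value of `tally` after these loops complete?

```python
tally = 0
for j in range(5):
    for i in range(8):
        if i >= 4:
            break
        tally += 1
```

Inner breaks at 4, outer runs 5 times
`tally` takes the values: 0 → 1 → 2 → 3 → 4 → 5 → 6 → 7 → 8 → 9 → 10 → 11 → 12 → 13 → 14 → 15 → 16 → 17 → 18 → 19 → 20

Answer: 20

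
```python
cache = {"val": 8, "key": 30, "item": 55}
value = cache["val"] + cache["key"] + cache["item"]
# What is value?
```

Trace:
`cache = {"val": 8, "key": 30, "item": 55}` → cache = {'val': 8, 'key': 30, 'item': 55}
`value = cache["val"] + cache["key"] + cache["item"]` → value = 93
So value = 93

Answer: 93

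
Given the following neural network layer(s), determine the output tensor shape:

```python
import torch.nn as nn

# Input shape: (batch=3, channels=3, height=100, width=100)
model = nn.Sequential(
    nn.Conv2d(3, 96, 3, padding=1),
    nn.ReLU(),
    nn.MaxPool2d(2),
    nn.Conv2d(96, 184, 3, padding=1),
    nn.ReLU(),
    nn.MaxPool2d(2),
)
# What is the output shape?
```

Input: (3, 3, 100, 100) -> after first Conv2d: (3, 96, 100, 100) -> after first MaxPool2d: (3, 96, 50, 50) -> after second Conv2d: (3, 184, 50, 50) -> Output: (3, 184, 25, 25)

Answer: (3, 184, 25, 25)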